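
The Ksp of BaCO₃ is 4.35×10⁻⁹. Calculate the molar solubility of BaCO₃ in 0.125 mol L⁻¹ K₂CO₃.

BaCO₃(s) ⇌ Ba²⁺(aq) + CO₃²⁻(aq)
Let s be the solubility of BaCO₃ here. The common ion gives [CO₃²⁻] ≈ 0.125 mol L⁻¹, and [Ba²⁺] = s.
Ksp = [Ba²⁺][CO₃²⁻] = s(0.125)
s = 4.35×10⁻⁹ / (0.125) = 3.48×10⁻⁸
s = 3.48×10⁻⁸ mol L⁻¹

3.48×10⁻⁸ M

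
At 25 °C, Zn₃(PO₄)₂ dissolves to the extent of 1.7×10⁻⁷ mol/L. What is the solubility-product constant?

Ksp = 1.5×10⁻³²

Zn₃(PO₄)₂(s) ⇌ 3 Zn²⁺(aq) + 2 PO₄³⁻(aq)
With molar solubility s: [Zn²⁺] = 3s, [PO₄³⁻] = 2s.
Ksp = [Zn²⁺]^3[PO₄³⁻]^2 = (3s)^3 · (2s)^2 = 108s^5
Ksp = 108 × (1.7×10⁻⁷)^5 = 1.5×10⁻³²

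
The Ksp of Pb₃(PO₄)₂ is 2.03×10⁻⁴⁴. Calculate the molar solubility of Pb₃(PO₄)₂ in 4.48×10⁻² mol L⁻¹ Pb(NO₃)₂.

Pb₃(PO₄)₂(s) ⇌ 3 Pb²⁺(aq) + 2 PO₄³⁻(aq)
Let s be the solubility of Pb₃(PO₄)₂ here. The common ion gives [Pb²⁺] ≈ 4.48×10⁻² mol L⁻¹, and [PO₄³⁻] = 2s.
Ksp = [Pb²⁺]^3[PO₄³⁻]^2 = (4.48×10⁻²)^3(2s)^2
(2s)^2 = 2.03×10⁻⁴⁴ / (4.48×10⁻²)^3 = 2.26×10⁻⁴⁰
s = 7.51×10⁻²¹ mol L⁻¹

7.51×10⁻²¹ M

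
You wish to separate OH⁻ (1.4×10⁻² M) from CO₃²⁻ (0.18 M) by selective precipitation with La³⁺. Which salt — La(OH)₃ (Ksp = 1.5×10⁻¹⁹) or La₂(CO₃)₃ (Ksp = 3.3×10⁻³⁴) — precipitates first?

Precipitation begins when Q = Ksp.
For La(OH)₃: [La³⁺] = (Ksp/[OH⁻]^3) = 5.5×10⁻¹⁴ M
For La₂(CO₃)₃: [La³⁺] = (Ksp/[CO₃²⁻]^3)^(1/2) = 2.4×10⁻¹⁶ M
The smaller threshold [La³⁺] is reached first, so La₂(CO₃)₃ precipitates first.

La₂(CO₃)₃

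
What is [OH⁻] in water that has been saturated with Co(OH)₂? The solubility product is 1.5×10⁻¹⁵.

Co(OH)₂(s) ⇌ Co²⁺(aq) + 2 OH⁻(aq)
If s mol/L of Co(OH)₂ dissolves, [Co²⁺] = s and [OH⁻] = 2s.
Ksp = [Co²⁺][OH⁻]^2 = s · (2s)^2 = 4s^3 = 1.5×10⁻¹⁵
s = 7.2×10⁻⁶ mol L⁻¹
[OH⁻] = 2s = 1.4×10⁻⁵ mol L⁻¹

1.4×10⁻⁵ M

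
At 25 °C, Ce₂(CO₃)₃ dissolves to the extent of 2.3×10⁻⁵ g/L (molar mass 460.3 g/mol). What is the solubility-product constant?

s = (2.3×10⁻⁵ g L⁻¹)/(460.3 g mol⁻¹) = 4.997×10⁻⁸ M
Ce₂(CO₃)₃(s) ⇌ 2 Ce³⁺(aq) + 3 CO₃²⁻(aq)
Call the molar solubility s, so that [Ce³⁺] = 2s and [CO₃²⁻] = 3s.
Ksp = [Ce³⁺]^2[CO₃²⁻]^3 = (2s)^2 · (3s)^3 = 108s^5
Ksp = 108 × (4.997×10⁻⁸)^5 = 3.4×10⁻³⁵

Ksp = 3.4×10⁻³⁵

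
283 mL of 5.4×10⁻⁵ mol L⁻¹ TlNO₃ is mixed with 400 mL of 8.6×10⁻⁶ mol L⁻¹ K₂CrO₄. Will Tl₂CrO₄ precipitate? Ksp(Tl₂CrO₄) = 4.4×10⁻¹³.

The combined volume is 683 mL.
[Tl⁺] = (5.4×10⁻⁵)(283)/683 = 2.2×10⁻⁵ mol L⁻¹
[CrO₄²⁻] = (8.6×10⁻⁶)(400)/683 = 5.0×10⁻⁶ mol L⁻¹
Q = [Tl⁺]^2[CrO₄²⁻] = 2.5×10⁻¹⁵
Q = 2.5×10⁻¹⁵ < Ksp = 4.4×10⁻¹³, so the solution is unsaturated and no precipitate forms.

No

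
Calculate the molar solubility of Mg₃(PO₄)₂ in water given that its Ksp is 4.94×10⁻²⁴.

8.55×10⁻⁶ M

Mg₃(PO₄)₂(s) ⇌ 3 Mg²⁺(aq) + 2 PO₄³⁻(aq)
If s mol/L of Mg₃(PO₄)₂ dissolves, [Mg²⁺] = 3s and [PO₄³⁻] = 2s.
Ksp = [Mg²⁺]^3[PO₄³⁻]^2 = (3s)^3 · (2s)^2 = 108s^5
108s^5 = 4.94×10⁻²⁴  ⇒  s^5 = 4.57×10⁻²⁶
Taking the 5th root, s = 8.55×10⁻⁶ mol/L.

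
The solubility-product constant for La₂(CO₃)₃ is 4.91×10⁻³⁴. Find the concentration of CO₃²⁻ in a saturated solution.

2.56×10⁻⁷ M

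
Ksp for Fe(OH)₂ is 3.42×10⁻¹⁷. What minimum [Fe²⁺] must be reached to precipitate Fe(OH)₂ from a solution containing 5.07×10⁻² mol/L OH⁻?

1.33×10⁻¹⁴ M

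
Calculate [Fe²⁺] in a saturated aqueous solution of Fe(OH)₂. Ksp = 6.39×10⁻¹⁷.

2.52×10⁻⁶ M

Fe(OH)₂(s) ⇌ Fe²⁺(aq) + 2 OH⁻(aq)
If s mol/L of Fe(OH)₂ dissolves, [Fe²⁺] = s and [OH⁻] = 2s.
Ksp = [Fe²⁺][OH⁻]^2 = s · (2s)^2 = 4s^3 = 6.39×10⁻¹⁷
s = 2.52×10⁻⁶ M
[Fe²⁺] = s = 2.52×10⁻⁶ M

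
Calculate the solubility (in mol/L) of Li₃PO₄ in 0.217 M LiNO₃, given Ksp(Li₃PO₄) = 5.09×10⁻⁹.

Li₃PO₄(s) ⇌ 3 Li⁺(aq) + PO₄³⁻(aq)
With Li⁺ already at 0.217 M and s small, take [Li⁺] ≈ 0.217 M and [PO₄³⁻] = s.
Ksp = [Li⁺]^3[PO₄³⁻] = (0.217)^3s
s = 5.09×10⁻⁹ / (0.217)^3 = 4.98×10⁻⁷
s = 4.98×10⁻⁷ M

4.98×10⁻⁷ M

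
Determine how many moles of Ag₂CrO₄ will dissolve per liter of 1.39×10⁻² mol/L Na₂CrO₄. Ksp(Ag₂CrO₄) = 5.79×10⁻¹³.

Ag₂CrO₄(s) ⇌ 2 Ag⁺(aq) + CrO₄²⁻(aq)
CrO₄²⁻ is already present at 1.39×10⁻² mol/L. If s mol/L of Ag₂CrO₄ dissolves, [Ag⁺] = 2s while [CrO₄²⁻] ≈ 1.39×10⁻² mol/L.
Ksp = [Ag⁺]^2[CrO₄²⁻] = (2s)^2(1.39×10⁻²)
(2s)^2 = 5.79×10⁻¹³ / (1.39×10⁻²) = 4.17×10⁻¹¹
s = 3.23×10⁻⁶ mol/L

3.23×10⁻⁶ M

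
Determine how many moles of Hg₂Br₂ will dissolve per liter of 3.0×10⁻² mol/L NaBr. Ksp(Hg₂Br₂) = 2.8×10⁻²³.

Hg₂Br₂(s) ⇌ Hg₂²⁺(aq) + 2 Br⁻(aq)
The solution already contains Br⁻ at 3.0×10⁻² mol/L. Let s be the molar solubility of Hg₂Br₂.
[Br⁻] ≈ 3.0×10⁻² mol/L (common ion dominates); [Hg₂²⁺] = s.
Ksp = [Hg₂²⁺][Br⁻]^2 = s(3.0×10⁻²)^2
s = 2.8×10⁻²³ / (3.0×10⁻²)^2 = 3.1×10⁻²⁰
s = 3.1×10⁻²⁰ mol/L

3.1×10⁻²⁰ M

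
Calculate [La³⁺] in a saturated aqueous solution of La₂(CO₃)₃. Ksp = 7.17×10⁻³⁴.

1.84×10⁻⁷ M

La₂(CO₃)₃(s) ⇌ 2 La³⁺(aq) + 3 CO₃²⁻(aq)
Let s be the molar solubility. Then [La³⁺] = 2s and [CO₃²⁻] = 3s.
Ksp = [La³⁺]^2[CO₃²⁻]^3 = (2s)^2 · (3s)^3 = 108s^5 = 7.17×10⁻³⁴
s = 9.21×10⁻⁸ mol/L
[La³⁺] = 2s = 1.84×10⁻⁷ mol/L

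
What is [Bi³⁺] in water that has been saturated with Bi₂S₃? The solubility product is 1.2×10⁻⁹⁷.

Bi₂S₃(s) ⇌ 2 Bi³⁺(aq) + 3 S²⁻(aq)
Call the molar solubility s, so that [Bi³⁺] = 2s and [S²⁻] = 3s.
Ksp = [Bi³⁺]^2[S²⁻]^3 = (2s)^2 · (3s)^3 = 108s^5 = 1.2×10⁻⁹⁷
s = 1.6×10⁻²⁰ M
[Bi³⁺] = 2s = 3.2×10⁻²⁰ M

3.2×10⁻²⁰ M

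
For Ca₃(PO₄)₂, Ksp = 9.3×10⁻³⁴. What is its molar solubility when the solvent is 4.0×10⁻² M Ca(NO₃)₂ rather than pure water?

1.9×10⁻¹⁵ M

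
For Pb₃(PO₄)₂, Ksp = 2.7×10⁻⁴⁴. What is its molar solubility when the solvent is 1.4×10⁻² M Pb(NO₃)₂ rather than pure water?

5.0×10⁻²⁰ M

Pb₃(PO₄)₂(s) ⇌ 3 Pb²⁺(aq) + 2 PO₄³⁻(aq)
With Pb²⁺ already at 1.4×10⁻² M and s small, take [Pb²⁺] ≈ 1.4×10⁻² M and [PO₄³⁻] = 2s.
Ksp = [Pb²⁺]^3[PO₄³⁻]^2 = (1.4×10⁻²)^3(2s)^2
(2s)^2 = 2.7×10⁻⁴⁴ / (1.4×10⁻²)^3 = 9.8×10⁻³⁹
s = 5.0×10⁻²⁰ M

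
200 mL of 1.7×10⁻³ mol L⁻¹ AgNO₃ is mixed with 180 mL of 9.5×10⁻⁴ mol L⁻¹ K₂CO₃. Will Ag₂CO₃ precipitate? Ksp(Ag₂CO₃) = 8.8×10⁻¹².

Yes

After mixing, V = 200 mL + 180 mL = 380 mL.
[Ag⁺] = (1.7×10⁻³)(200)/380 = 8.9×10⁻⁴ mol L⁻¹
[CO₃²⁻] = (9.5×10⁻⁴)(180)/380 = 4.5×10⁻⁴ mol L⁻¹
Q = [Ag⁺]^2[CO₃²⁻] = 3.6×10⁻¹⁰
Because Q > Ksp (3.6×10⁻¹⁰ vs 8.8×10⁻¹²), a precipitate of Ag₂CO₃ forms.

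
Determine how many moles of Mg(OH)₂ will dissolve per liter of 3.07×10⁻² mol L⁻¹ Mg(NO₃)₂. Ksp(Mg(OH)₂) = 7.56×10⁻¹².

Mg(OH)₂(s) ⇌ Mg²⁺(aq) + 2 OH⁻(aq)
With Mg²⁺ already at 3.07×10⁻² mol L⁻¹ and s small, take [Mg²⁺] ≈ 3.07×10⁻² mol L⁻¹ and [OH⁻] = 2s.
Ksp = [Mg²⁺][OH⁻]^2 = (3.07×10⁻²)(2s)^2
(2s)^2 = 7.56×10⁻¹² / (3.07×10⁻²) = 2.46×10⁻¹⁰
s = 7.85×10⁻⁶ mol L⁻¹

7.85×10⁻⁶ M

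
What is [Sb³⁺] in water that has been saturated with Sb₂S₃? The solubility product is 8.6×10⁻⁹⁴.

1.9×10⁻¹⁹ M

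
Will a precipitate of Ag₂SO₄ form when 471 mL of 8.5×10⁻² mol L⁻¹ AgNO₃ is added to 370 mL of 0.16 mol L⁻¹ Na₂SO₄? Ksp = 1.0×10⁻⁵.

Yes

The combined volume is 841 mL.
[Ag⁺] = (8.5×10⁻²)(471)/841 = 4.8×10⁻² mol L⁻¹
[SO₄²⁻] = (0.16)(370)/841 = 7.0×10⁻² mol L⁻¹
Q = [Ag⁺]^2[SO₄²⁻] = 1.6×10⁻⁴
Since Q (1.6×10⁻⁴) exceeds Ksp (1.0×10⁻⁵), Ag₂SO₄ will precipitate.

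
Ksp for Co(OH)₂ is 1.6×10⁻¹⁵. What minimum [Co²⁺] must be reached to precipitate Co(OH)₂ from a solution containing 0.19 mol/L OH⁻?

4.4×10⁻¹⁴ M

A salt starts to precipitate once the ion product Q reaches its Ksp.
Co(OH)₂(s) ⇌ Co²⁺(aq) + 2 OH⁻(aq)
Ksp = [Co²⁺][OH⁻]^2 = [Co²⁺](0.19)^2
[Co²⁺] = 1.6×10⁻¹⁵ / (0.19)^2 = 4.4×10⁻¹⁴
[Co²⁺] = 4.4×10⁻¹⁴ mol/L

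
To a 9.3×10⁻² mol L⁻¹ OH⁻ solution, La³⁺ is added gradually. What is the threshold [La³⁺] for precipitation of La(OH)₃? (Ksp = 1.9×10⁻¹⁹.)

2.4×10⁻¹⁶ M

The threshold for precipitation is Q = Ksp.
La(OH)₃(s) ⇌ La³⁺(aq) + 3 OH⁻(aq)
Ksp = [La³⁺][OH⁻]^3 = [La³⁺](9.3×10⁻²)^3
[La³⁺] = 1.9×10⁻¹⁹ / (9.3×10⁻²)^3 = 2.4×10⁻¹⁶
[La³⁺] = 2.4×10⁻¹⁶ mol L⁻¹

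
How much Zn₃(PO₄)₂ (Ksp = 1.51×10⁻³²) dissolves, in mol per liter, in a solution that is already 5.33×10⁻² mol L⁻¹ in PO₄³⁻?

5.82×10⁻¹¹ M

Zn₃(PO₄)₂(s) ⇌ 3 Zn²⁺(aq) + 2 PO₄³⁻(aq)
With PO₄³⁻ already at 5.33×10⁻² mol L⁻¹ and s small, take [PO₄³⁻] ≈ 5.33×10⁻² mol L⁻¹ and [Zn²⁺] = 3s.
Ksp = [Zn²⁺]^3[PO₄³⁻]^2 = (3s)^3(5.33×10⁻²)^2
(3s)^3 = 1.51×10⁻³² / (5.33×10⁻²)^2 = 5.32×10⁻³⁰
s = 5.82×10⁻¹¹ mol L⁻¹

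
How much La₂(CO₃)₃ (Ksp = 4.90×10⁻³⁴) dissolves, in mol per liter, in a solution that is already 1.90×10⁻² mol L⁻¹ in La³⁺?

3.69×10⁻¹¹ M

La₂(CO₃)₃(s) ⇌ 2 La³⁺(aq) + 3 CO₃²⁻(aq)
The solution already contains La³⁺ at 1.90×10⁻² mol L⁻¹. Let s be the molar solubility of La₂(CO₃)₃.
[La³⁺] ≈ 1.90×10⁻² mol L⁻¹ (common ion dominates); [CO₃²⁻] = 3s.
Ksp = [La³⁺]^2[CO₃²⁻]^3 = (1.90×10⁻²)^2(3s)^3
(3s)^3 = 4.90×10⁻³⁴ / (1.90×10⁻²)^2 = 1.36×10⁻³⁰
s = 3.69×10⁻¹¹ mol L⁻¹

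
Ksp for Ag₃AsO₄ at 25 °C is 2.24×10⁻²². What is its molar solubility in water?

Ag₃AsO₄(s) ⇌ 3 Ag⁺(aq) + AsO₄³⁻(aq)
If s mol/L of Ag₃AsO₄ dissolves, [Ag⁺] = 3s and [AsO₄³⁻] = s.
Ksp = [Ag⁺]^3[AsO₄³⁻] = (3s)^3 · s = 27s^4
27s^4 = 2.24×10⁻²²  ⇒  s^4 = 8.30×10⁻²⁴
s = (8.30×10⁻²⁴)^(1/4) = 1.70×10⁻⁶ M

1.70×10⁻⁶ M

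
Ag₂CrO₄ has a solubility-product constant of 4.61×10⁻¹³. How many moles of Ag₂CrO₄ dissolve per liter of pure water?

4.87×10⁻⁵ M

Ag₂CrO₄(s) ⇌ 2 Ag⁺(aq) + CrO₄²⁻(aq)
With molar solubility s: [Ag⁺] = 2s, [CrO₄²⁻] = s.
Ksp = [Ag⁺]^2[CrO₄²⁻] = (2s)^2 · s = 4s^3
4s^3 = 4.61×10⁻¹³  ⇒  s^3 = 1.15×10⁻¹³
s = 4.87×10⁻⁵ mol/L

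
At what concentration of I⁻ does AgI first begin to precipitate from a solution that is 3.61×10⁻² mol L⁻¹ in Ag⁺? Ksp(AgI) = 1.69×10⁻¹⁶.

Each salt precipitates once Q = Ksp for that salt.
AgI(s) ⇌ Ag⁺(aq) + I⁻(aq)
Ksp = [Ag⁺][I⁻] = [I⁻](3.61×10⁻²)
[I⁻] = 1.69×10⁻¹⁶ / (3.61×10⁻²) = 4.68×10⁻¹⁵
[I⁻] = 4.68×10⁻¹⁵ mol L⁻¹

4.68×10⁻¹⁵ M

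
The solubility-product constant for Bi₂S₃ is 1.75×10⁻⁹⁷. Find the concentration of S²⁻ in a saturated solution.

Bi₂S₃(s) ⇌ 2 Bi³⁺(aq) + 3 S²⁻(aq)
For each mole of Bi₂S₃ that dissolves per liter, [Bi³⁺] = 2s and [S²⁻] = 3s; let s denote this solubility.
Ksp = [Bi³⁺]^2[S²⁻]^3 = (2s)^2 · (3s)^3 = 108s^5 = 1.75×10⁻⁹⁷
s = 1.75×10⁻²⁰ mol/L
[S²⁻] = 3s = 5.24×10⁻²⁰ mol/L

5.24×10⁻²⁰ M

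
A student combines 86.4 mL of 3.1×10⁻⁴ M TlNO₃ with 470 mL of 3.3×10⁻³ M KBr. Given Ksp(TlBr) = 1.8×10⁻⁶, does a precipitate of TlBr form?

No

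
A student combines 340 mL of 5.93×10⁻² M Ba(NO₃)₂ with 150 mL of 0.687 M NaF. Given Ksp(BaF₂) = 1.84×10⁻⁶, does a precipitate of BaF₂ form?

Total volume after mixing = 340 + 150 = 490 mL.
[Ba²⁺] = (5.93×10⁻²)(340)/490 = 4.11×10⁻² M
[F⁻] = (0.687)(150)/490 = 0.210 M
Q = [Ba²⁺][F⁻]^2 = 1.82×10⁻³
Since Q (1.82×10⁻³) exceeds Ksp (1.84×10⁻⁶), BaF₂ will precipitate.

Yes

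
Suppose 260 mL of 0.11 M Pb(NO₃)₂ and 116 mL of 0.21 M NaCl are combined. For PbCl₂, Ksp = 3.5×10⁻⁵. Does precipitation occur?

The combined volume is 376 mL.
[Pb²⁺] = (0.11)(260)/376 = 7.6×10⁻² M
[Cl⁻] = (0.21)(116)/376 = 6.5×10⁻² M
Q = [Pb²⁺][Cl⁻]^2 = 3.2×10⁻⁴
Because Q > Ksp (3.2×10⁻⁴ vs 3.5×10⁻⁵), a precipitate of PbCl₂ forms.

Yes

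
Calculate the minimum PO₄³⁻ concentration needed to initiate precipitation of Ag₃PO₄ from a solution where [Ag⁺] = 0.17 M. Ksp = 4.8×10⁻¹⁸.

9.8×10⁻¹⁶ M

The threshold for precipitation is Q = Ksp.
Ag₃PO₄(s) ⇌ 3 Ag⁺(aq) + PO₄³⁻(aq)
Ksp = [Ag⁺]^3[PO₄³⁻] = [PO₄³⁻](0.17)^3
[PO₄³⁻] = 4.8×10⁻¹⁸ / (0.17)^3 = 9.8×10⁻¹⁶
[PO₄³⁻] = 9.8×10⁻¹⁶ M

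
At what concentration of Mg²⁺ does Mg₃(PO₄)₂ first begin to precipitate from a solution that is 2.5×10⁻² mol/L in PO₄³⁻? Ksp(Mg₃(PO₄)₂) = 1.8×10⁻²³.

Precipitation begins when Q = Ksp.
Mg₃(PO₄)₂(s) ⇌ 3 Mg²⁺(aq) + 2 PO₄³⁻(aq)
Ksp = [Mg²⁺]^3[PO₄³⁻]^2 = [Mg²⁺]^3(2.5×10⁻²)^2
[Mg²⁺]^3 = 1.8×10⁻²³ / (2.5×10⁻²)^2 = 2.9×10⁻²⁰
[Mg²⁺] = 3.1×10⁻⁷ mol/L

3.1×10⁻⁷ M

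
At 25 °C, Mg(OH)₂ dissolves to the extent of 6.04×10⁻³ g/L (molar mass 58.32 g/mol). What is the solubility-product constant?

Ksp = 4.44×10⁻¹²

Convert to molarity: s = 6.04×10⁻³ / 58.32 = 1.0357×10⁻⁴ mol/L
Mg(OH)₂(s) ⇌ Mg²⁺(aq) + 2 OH⁻(aq)
Call the molar solubility s, so that [Mg²⁺] = s and [OH⁻] = 2s.
Ksp = [Mg²⁺][OH⁻]^2 = s · (2s)^2 = 4s^3
Ksp = 4 × (1.0357×10⁻⁴)^3 = 4.44×10⁻¹²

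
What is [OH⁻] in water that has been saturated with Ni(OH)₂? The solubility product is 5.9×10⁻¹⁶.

1.1×10⁻⁵ M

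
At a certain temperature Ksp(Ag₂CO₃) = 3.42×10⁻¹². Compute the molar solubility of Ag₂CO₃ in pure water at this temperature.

9.49×10⁻⁵ M

Ag₂CO₃(s) ⇌ 2 Ag⁺(aq) + CO₃²⁻(aq)
With molar solubility s: [Ag⁺] = 2s, [CO₃²⁻] = s.
Ksp = [Ag⁺]^2[CO₃²⁻] = (2s)^2 · s = 4s^3
4s^3 = 3.42×10⁻¹²  ⇒  s^3 = 8.55×10⁻¹³
s = 9.49×10⁻⁵ mol/L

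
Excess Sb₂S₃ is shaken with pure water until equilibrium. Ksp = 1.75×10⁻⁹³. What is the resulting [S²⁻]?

3.30×10⁻¹⁹ M

Sb₂S₃(s) ⇌ 2 Sb³⁺(aq) + 3 S²⁻(aq)
If s mol/L of Sb₂S₃ dissolves, [Sb³⁺] = 2s and [S²⁻] = 3s.
Ksp = [Sb³⁺]^2[S²⁻]^3 = (2s)^2 · (3s)^3 = 108s^5 = 1.75×10⁻⁹³
s = 1.10×10⁻¹⁹ M
[S²⁻] = 3s = 3.30×10⁻¹⁹ M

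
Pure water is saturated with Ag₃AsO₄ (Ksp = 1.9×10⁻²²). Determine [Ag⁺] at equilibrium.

4.9×10⁻⁶ M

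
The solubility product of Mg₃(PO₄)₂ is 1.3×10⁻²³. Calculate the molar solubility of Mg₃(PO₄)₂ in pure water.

1.0×10⁻⁵ M

Mg₃(PO₄)₂(s) ⇌ 3 Mg²⁺(aq) + 2 PO₄³⁻(aq)
If s mol/L of Mg₃(PO₄)₂ dissolves, [Mg²⁺] = 3s and [PO₄³⁻] = 2s.
Ksp = [Mg²⁺]^3[PO₄³⁻]^2 = (3s)^3 · (2s)^2 = 108s^5
108s^5 = 1.3×10⁻²³  ⇒  s^5 = 1.2×10⁻²⁵
Taking the 5th root, s = 1.0×10⁻⁵ mol L⁻¹.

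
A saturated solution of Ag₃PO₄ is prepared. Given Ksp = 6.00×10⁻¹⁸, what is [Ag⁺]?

6.51×10⁻⁵ M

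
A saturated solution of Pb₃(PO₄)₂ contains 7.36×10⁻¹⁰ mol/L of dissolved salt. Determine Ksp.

Ksp = 2.33×10⁻⁴⁴

Pb₃(PO₄)₂(s) ⇌ 3 Pb²⁺(aq) + 2 PO₄³⁻(aq)
For each mole of Pb₃(PO₄)₂ that dissolves per liter, [Pb²⁺] = 3s and [PO₄³⁻] = 2s; let s denote this solubility.
Ksp = [Pb²⁺]^3[PO₄³⁻]^2 = (3s)^3 · (2s)^2 = 108s^5
Ksp = 108 × (7.36×10⁻¹⁰)^5 = 2.33×10⁻⁴⁴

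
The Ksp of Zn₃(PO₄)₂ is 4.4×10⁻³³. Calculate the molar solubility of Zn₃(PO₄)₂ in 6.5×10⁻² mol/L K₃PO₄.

3.4×10⁻¹¹ M

Zn₃(PO₄)₂(s) ⇌ 3 Zn²⁺(aq) + 2 PO₄³⁻(aq)
Let s be the solubility of Zn₃(PO₄)₂ here. The common ion gives [PO₄³⁻] ≈ 6.5×10⁻² mol/L, and [Zn²⁺] = 3s.
Ksp = [Zn²⁺]^3[PO₄³⁻]^2 = (3s)^3(6.5×10⁻²)^2
(3s)^3 = 4.4×10⁻³³ / (6.5×10⁻²)^2 = 1.0×10⁻³⁰
s = 3.4×10⁻¹¹ mol/L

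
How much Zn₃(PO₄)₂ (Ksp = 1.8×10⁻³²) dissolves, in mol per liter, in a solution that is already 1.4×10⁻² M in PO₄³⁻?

Zn₃(PO₄)₂(s) ⇌ 3 Zn²⁺(aq) + 2 PO₄³⁻(aq)
With PO₄³⁻ already at 1.4×10⁻² M and s small, take [PO₄³⁻] ≈ 1.4×10⁻² M and [Zn²⁺] = 3s.
Ksp = [Zn²⁺]^3[PO₄³⁻]^2 = (3s)^3(1.4×10⁻²)^2
(3s)^3 = 1.8×10⁻³² / (1.4×10⁻²)^2 = 9.2×10⁻²⁹
s = 1.5×10⁻¹⁰ M

1.5×10⁻¹⁰ M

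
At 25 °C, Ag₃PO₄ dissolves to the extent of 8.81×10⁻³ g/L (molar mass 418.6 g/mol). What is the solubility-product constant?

Ksp = 5.30×10⁻¹⁸

Convert to molarity: s = 8.81×10⁻³ / 418.6 = 2.1046×10⁻⁵ mol/L
Ag₃PO₄(s) ⇌ 3 Ag⁺(aq) + PO₄³⁻(aq)
If s mol/L of Ag₃PO₄ dissolves, [Ag⁺] = 3s and [PO₄³⁻] = s.
Ksp = [Ag⁺]^3[PO₄³⁻] = (3s)^3 · s = 27s^4
Ksp = 27 × (2.1046×10⁻⁵)^4 = 5.30×10⁻¹⁸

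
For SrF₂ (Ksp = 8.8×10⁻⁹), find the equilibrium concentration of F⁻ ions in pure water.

2.6×10⁻³ M

SrF₂(s) ⇌ Sr²⁺(aq) + 2 F⁻(aq)
If s mol/L of SrF₂ dissolves, [Sr²⁺] = s and [F⁻] = 2s.
Ksp = [Sr²⁺][F⁻]^2 = s · (2s)^2 = 4s^3 = 8.8×10⁻⁹
s = 1.3×10⁻³ mol/L
[F⁻] = 2s = 2.6×10⁻³ mol/L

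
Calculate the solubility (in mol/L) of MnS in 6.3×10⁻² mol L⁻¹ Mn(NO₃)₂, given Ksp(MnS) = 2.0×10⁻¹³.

3.2×10⁻¹² M

MnS(s) ⇌ Mn²⁺(aq) + S²⁻(aq)
With Mn²⁺ already at 6.3×10⁻² mol L⁻¹ and s small, take [Mn²⁺] ≈ 6.3×10⁻² mol L⁻¹ and [S²⁻] = s.
Ksp = [Mn²⁺][S²⁻] = (6.3×10⁻²)s
s = 2.0×10⁻¹³ / (6.3×10⁻²) = 3.2×10⁻¹²
s = 3.2×10⁻¹² mol L⁻¹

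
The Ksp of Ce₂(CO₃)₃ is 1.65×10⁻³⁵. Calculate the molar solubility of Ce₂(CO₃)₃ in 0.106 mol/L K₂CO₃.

5.89×10⁻¹⁷ M

Ce₂(CO₃)₃(s) ⇌ 2 Ce³⁺(aq) + 3 CO₃²⁻(aq)
Let s be the solubility of Ce₂(CO₃)₃ here. The common ion gives [CO₃²⁻] ≈ 0.106 mol/L, and [Ce³⁺] = 2s.
Ksp = [Ce³⁺]^2[CO₃²⁻]^3 = (2s)^2(0.106)^3
(2s)^2 = 1.65×10⁻³⁵ / (0.106)^3 = 1.39×10⁻³²
s = 5.89×10⁻¹⁷ mol/L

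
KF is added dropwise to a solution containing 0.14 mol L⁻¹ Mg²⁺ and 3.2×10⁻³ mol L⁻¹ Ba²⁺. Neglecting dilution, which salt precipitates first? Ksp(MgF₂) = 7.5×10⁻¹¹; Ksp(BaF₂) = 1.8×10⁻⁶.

Each salt precipitates once Q = Ksp for that salt.
For MgF₂: [F⁻] = (Ksp/[Mg²⁺])^(1/2) = 2.3×10⁻⁵ mol L⁻¹
For BaF₂: [F⁻] = (Ksp/[Ba²⁺])^(1/2) = 2.4×10⁻² mol L⁻¹
MgF₂ requires the lower [F⁻], so it precipitates first.

MgF₂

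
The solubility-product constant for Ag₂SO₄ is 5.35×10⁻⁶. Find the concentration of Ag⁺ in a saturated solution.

2.20×10⁻² M

Ag₂SO₄(s) ⇌ 2 Ag⁺(aq) + SO₄²⁻(aq)
Call the molar solubility s, so that [Ag⁺] = 2s and [SO₄²⁻] = s.
Ksp = [Ag⁺]^2[SO₄²⁻] = (2s)^2 · s = 4s^3 = 5.35×10⁻⁶
s = 1.10×10⁻² mol/L
[Ag⁺] = 2s = 2.20×10⁻² mol/L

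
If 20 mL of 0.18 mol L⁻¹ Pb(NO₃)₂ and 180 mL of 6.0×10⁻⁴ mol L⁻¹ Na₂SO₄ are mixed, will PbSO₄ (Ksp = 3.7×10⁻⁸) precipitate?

Yes

Total volume after mixing = 20 + 180 = 200 mL.
[Pb²⁺] = (0.18)(20)/200 = 1.8×10⁻² mol L⁻¹
[SO₄²⁻] = (6.0×10⁻⁴)(180)/200 = 5.4×10⁻⁴ mol L⁻¹
Q = [Pb²⁺][SO₄²⁻] = 9.7×10⁻⁶
Q = 9.7×10⁻⁶ > Ksp = 3.7×10⁻⁸, so the solution is supersaturated and PbSO₄ precipitates.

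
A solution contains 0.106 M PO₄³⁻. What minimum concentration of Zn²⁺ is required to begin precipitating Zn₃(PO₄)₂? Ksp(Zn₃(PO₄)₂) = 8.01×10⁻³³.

8.93×10⁻¹¹ M

Each salt precipitates once Q = Ksp for that salt.
Zn₃(PO₄)₂(s) ⇌ 3 Zn²⁺(aq) + 2 PO₄³⁻(aq)
Ksp = [Zn²⁺]^3[PO₄³⁻]^2 = [Zn²⁺]^3(0.106)^2
[Zn²⁺]^3 = 8.01×10⁻³³ / (0.106)^2 = 7.13×10⁻³¹
[Zn²⁺] = 8.93×10⁻¹¹ M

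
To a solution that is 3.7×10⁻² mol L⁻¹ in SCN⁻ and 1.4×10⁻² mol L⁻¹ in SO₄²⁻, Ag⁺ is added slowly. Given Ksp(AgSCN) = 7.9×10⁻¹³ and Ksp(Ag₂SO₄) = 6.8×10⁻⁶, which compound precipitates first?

A salt starts to precipitate once the ion product Q reaches its Ksp.
For AgSCN: [Ag⁺] = (Ksp/[SCN⁻]) = 2.1×10⁻¹¹ mol L⁻¹
For Ag₂SO₄: [Ag⁺] = (Ksp/[SO₄²⁻])^(1/2) = 2.2×10⁻² mol L⁻¹
The smaller threshold [Ag⁺] is reached first, so AgSCN precipitates first.

AgSCN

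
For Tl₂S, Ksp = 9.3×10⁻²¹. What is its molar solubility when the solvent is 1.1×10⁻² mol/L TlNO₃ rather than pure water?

7.7×10⁻¹⁷ M

Tl₂S(s) ⇌ 2 Tl⁺(aq) + S²⁻(aq)
Tl⁺ is already present at 1.1×10⁻² mol/L. If s mol/L of Tl₂S dissolves, [S²⁻] = s while [Tl⁺] ≈ 1.1×10⁻² mol/L.
Ksp = [Tl⁺]^2[S²⁻] = (1.1×10⁻²)^2s
s = 9.3×10⁻²¹ / (1.1×10⁻²)^2 = 7.7×10⁻¹⁷
s = 7.7×10⁻¹⁷ mol/L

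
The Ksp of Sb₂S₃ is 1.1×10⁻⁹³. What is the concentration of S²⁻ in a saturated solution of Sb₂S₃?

Sb₂S₃(s) ⇌ 2 Sb³⁺(aq) + 3 S²⁻(aq)
With molar solubility s: [Sb³⁺] = 2s, [S²⁻] = 3s.
Ksp = [Sb³⁺]^2[S²⁻]^3 = (2s)^2 · (3s)^3 = 108s^5 = 1.1×10⁻⁹³
s = 1.0×10⁻¹⁹ mol/L
[S²⁻] = 3s = 3.0×10⁻¹⁹ mol/L

3.0×10⁻¹⁹ M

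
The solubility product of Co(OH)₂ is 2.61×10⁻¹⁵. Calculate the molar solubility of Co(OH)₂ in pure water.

8.67×10⁻⁶ M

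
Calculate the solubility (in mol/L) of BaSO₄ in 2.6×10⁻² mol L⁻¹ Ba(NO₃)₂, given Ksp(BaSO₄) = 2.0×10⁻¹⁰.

BaSO₄(s) ⇌ Ba²⁺(aq) + SO₄²⁻(aq)
With Ba²⁺ already at 2.6×10⁻² mol L⁻¹ and s small, take [Ba²⁺] ≈ 2.6×10⁻² mol L⁻¹ and [SO₄²⁻] = s.
Ksp = [Ba²⁺][SO₄²⁻] = (2.6×10⁻²)s
s = 2.0×10⁻¹⁰ / (2.6×10⁻²) = 7.7×10⁻⁹
s = 7.7×10⁻⁹ mol L⁻¹

7.7×10⁻⁹ M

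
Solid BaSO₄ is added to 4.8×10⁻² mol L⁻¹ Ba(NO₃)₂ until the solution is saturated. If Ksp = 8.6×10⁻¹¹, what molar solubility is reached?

1.8×10⁻⁹ M

BaSO₄(s) ⇌ Ba²⁺(aq) + SO₄²⁻(aq)
The solution already contains Ba²⁺ at 4.8×10⁻² mol L⁻¹. Let s be the molar solubility of BaSO₄.
[Ba²⁺] ≈ 4.8×10⁻² mol L⁻¹ (common ion dominates); [SO₄²⁻] = s.
Ksp = [Ba²⁺][SO₄²⁻] = (4.8×10⁻²)s
s = 8.6×10⁻¹¹ / (4.8×10⁻²) = 1.8×10⁻⁹
s = 1.8×10⁻⁹ mol L⁻¹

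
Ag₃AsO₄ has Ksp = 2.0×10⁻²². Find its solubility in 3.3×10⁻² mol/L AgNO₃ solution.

5.6×10⁻¹⁸ M

Ag₃AsO₄(s) ⇌ 3 Ag⁺(aq) + AsO₄³⁻(aq)
Let s be the solubility of Ag₃AsO₄ here. The common ion gives [Ag⁺] ≈ 3.3×10⁻² mol/L, and [AsO₄³⁻] = s.
Ksp = [Ag⁺]^3[AsO₄³⁻] = (3.3×10⁻²)^3s
s = 2.0×10⁻²² / (3.3×10⁻²)^3 = 5.6×10⁻¹⁸
s = 5.6×10⁻¹⁸ mol/L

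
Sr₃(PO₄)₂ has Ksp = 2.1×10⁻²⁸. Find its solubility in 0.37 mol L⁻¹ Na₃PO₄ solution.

3.8×10⁻¹⁰ M

Sr₃(PO₄)₂(s) ⇌ 3 Sr²⁺(aq) + 2 PO₄³⁻(aq)
The solution already contains PO₄³⁻ at 0.37 mol L⁻¹. Let s be the molar solubility of Sr₃(PO₄)₂.
[PO₄³⁻] ≈ 0.37 mol L⁻¹ (common ion dominates); [Sr²⁺] = 3s.
Ksp = [Sr²⁺]^3[PO₄³⁻]^2 = (3s)^3(0.37)^2
(3s)^3 = 2.1×10⁻²⁸ / (0.37)^2 = 1.5×10⁻²⁷
s = 3.8×10⁻¹⁰ mol L⁻¹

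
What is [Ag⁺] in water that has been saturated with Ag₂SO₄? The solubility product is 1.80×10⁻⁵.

Ag₂SO₄(s) ⇌ 2 Ag⁺(aq) + SO₄²⁻(aq)
For each mole of Ag₂SO₄ that dissolves per liter, [Ag⁺] = 2s and [SO₄²⁻] = s; let s denote this solubility.
Ksp = [Ag⁺]^2[SO₄²⁻] = (2s)^2 · s = 4s^3 = 1.80×10⁻⁵
s = 1.65×10⁻² mol/L
[Ag⁺] = 2s = 3.30×10⁻² mol/L

3.30×10⁻² M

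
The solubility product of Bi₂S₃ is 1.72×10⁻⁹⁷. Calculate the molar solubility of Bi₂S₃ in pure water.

Bi₂S₃(s) ⇌ 2 Bi³⁺(aq) + 3 S²⁻(aq)
With molar solubility s: [Bi³⁺] = 2s, [S²⁻] = 3s.
Ksp = [Bi³⁺]^2[S²⁻]^3 = (2s)^2 · (3s)^3 = 108s^5
108s^5 = 1.72×10⁻⁹⁷  ⇒  s^5 = 1.59×10⁻⁹⁹
s = (1.59×10⁻⁹⁹)^(1/5) = 1.74×10⁻²⁰ mol L⁻¹

1.74×10⁻²⁰ M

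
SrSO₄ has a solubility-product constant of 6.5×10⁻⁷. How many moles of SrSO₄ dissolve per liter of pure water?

8.1×10⁻⁴ M

SrSO₄(s) ⇌ Sr²⁺(aq) + SO₄²⁻(aq)
Call the molar solubility s, so that [Sr²⁺] = s and [SO₄²⁻] = s.
Ksp = [Sr²⁺][SO₄²⁻] = s · s = s^2
s^2 = 6.5×10⁻⁷
s = 8.1×10⁻⁴ mol L⁻¹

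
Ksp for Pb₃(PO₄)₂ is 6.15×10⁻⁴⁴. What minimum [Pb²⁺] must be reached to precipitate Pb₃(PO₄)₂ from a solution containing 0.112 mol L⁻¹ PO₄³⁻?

1.70×10⁻¹⁴ M

Each salt precipitates once Q = Ksp for that salt.
Pb₃(PO₄)₂(s) ⇌ 3 Pb²⁺(aq) + 2 PO₄³⁻(aq)
Ksp = [Pb²⁺]^3[PO₄³⁻]^2 = [Pb²⁺]^3(0.112)^2
[Pb²⁺]^3 = 6.15×10⁻⁴⁴ / (0.112)^2 = 4.90×10⁻⁴²
[Pb²⁺] = 1.70×10⁻¹⁴ mol L⁻¹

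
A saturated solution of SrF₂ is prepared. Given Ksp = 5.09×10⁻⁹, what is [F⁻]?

2.17×10⁻³ M

SrF₂(s) ⇌ Sr²⁺(aq) + 2 F⁻(aq)
With molar solubility s: [Sr²⁺] = s, [F⁻] = 2s.
Ksp = [Sr²⁺][F⁻]^2 = s · (2s)^2 = 4s^3 = 5.09×10⁻⁹
s = 1.08×10⁻³ mol/L
[F⁻] = 2s = 2.17×10⁻³ mol/L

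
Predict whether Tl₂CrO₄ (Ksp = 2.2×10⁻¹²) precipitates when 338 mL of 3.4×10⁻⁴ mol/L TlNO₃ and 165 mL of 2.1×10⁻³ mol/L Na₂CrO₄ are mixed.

After mixing, V = 338 mL + 165 mL = 503 mL.
[Tl⁺] = (3.4×10⁻⁴)(338)/503 = 2.3×10⁻⁴ mol/L
[CrO₄²⁻] = (2.1×10⁻³)(165)/503 = 6.9×10⁻⁴ mol/L
Q = [Tl⁺]^2[CrO₄²⁻] = 3.6×10⁻¹¹
Q = 3.6×10⁻¹¹ > Ksp = 2.2×10⁻¹², so the solution is supersaturated and Tl₂CrO₄ precipitates.

Yes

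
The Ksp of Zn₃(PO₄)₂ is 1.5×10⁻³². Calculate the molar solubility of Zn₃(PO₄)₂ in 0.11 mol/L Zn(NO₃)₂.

1.7×10⁻¹⁵ M

Zn₃(PO₄)₂(s) ⇌ 3 Zn²⁺(aq) + 2 PO₄³⁻(aq)
Let s be the solubility of Zn₃(PO₄)₂ here. The common ion gives [Zn²⁺] ≈ 0.11 mol/L, and [PO₄³⁻] = 2s.
Ksp = [Zn²⁺]^3[PO₄³⁻]^2 = (0.11)^3(2s)^2
(2s)^2 = 1.5×10⁻³² / (0.11)^3 = 1.1×10⁻²⁹
s = 1.7×10⁻¹⁵ mol/L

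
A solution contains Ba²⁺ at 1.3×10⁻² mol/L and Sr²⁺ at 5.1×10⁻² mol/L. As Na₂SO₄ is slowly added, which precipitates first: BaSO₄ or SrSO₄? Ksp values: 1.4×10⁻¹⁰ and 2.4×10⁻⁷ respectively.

BaSO₄

A salt starts to precipitate once the ion product Q reaches its Ksp.
For BaSO₄: [SO₄²⁻] = (Ksp/[Ba²⁺]) = 1.1×10⁻⁸ mol/L
For SrSO₄: [SO₄²⁻] = (Ksp/[Sr²⁺]) = 4.7×10⁻⁶ mol/L
BaSO₄ requires the lower [SO₄²⁻], so it precipitates first.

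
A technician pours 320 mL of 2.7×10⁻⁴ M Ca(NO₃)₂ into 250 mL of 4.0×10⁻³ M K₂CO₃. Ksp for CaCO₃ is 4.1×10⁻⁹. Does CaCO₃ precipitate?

After mixing, V = 320 mL + 250 mL = 570 mL.
[Ca²⁺] = (2.7×10⁻⁴)(320)/570 = 1.5×10⁻⁴ M
[CO₃²⁻] = (4.0×10⁻³)(250)/570 = 1.8×10⁻³ M
Q = [Ca²⁺][CO₃²⁻] = 2.7×10⁻⁷
Since Q (2.7×10⁻⁷) exceeds Ksp (4.1×10⁻⁹), CaCO₃ will precipitate.

Yes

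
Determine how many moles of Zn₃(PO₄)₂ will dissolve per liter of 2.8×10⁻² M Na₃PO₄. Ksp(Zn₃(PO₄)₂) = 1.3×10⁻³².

8.5×10⁻¹¹ M

Zn₃(PO₄)₂(s) ⇌ 3 Zn²⁺(aq) + 2 PO₄³⁻(aq)
Let s be the solubility of Zn₃(PO₄)₂ here. The common ion gives [PO₄³⁻] ≈ 2.8×10⁻² M, and [Zn²⁺] = 3s.
Ksp = [Zn²⁺]^3[PO₄³⁻]^2 = (3s)^3(2.8×10⁻²)^2
(3s)^3 = 1.3×10⁻³² / (2.8×10⁻²)^2 = 1.7×10⁻²⁹
s = 8.5×10⁻¹¹ M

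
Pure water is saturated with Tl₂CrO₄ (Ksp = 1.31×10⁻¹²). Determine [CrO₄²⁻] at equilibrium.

6.89×10⁻⁵ M

Tl₂CrO₄(s) ⇌ 2 Tl⁺(aq) + CrO₄²⁻(aq)
If s mol/L of Tl₂CrO₄ dissolves, [Tl⁺] = 2s and [CrO₄²⁻] = s.
Ksp = [Tl⁺]^2[CrO₄²⁻] = (2s)^2 · s = 4s^3 = 1.31×10⁻¹²
s = 6.89×10⁻⁵ M
[CrO₄²⁻] = s = 6.89×10⁻⁵ M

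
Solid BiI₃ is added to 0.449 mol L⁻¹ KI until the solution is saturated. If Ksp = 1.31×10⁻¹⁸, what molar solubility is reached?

BiI₃(s) ⇌ Bi³⁺(aq) + 3 I⁻(aq)
I⁻ is already present at 0.449 mol L⁻¹. If s mol/L of BiI₃ dissolves, [Bi³⁺] = s while [I⁻] ≈ 0.449 mol L⁻¹.
Ksp = [Bi³⁺][I⁻]^3 = s(0.449)^3
s = 1.31×10⁻¹⁸ / (0.449)^3 = 1.45×10⁻¹⁷
s = 1.45×10⁻¹⁷ mol L⁻¹

1.45×10⁻¹⁷ M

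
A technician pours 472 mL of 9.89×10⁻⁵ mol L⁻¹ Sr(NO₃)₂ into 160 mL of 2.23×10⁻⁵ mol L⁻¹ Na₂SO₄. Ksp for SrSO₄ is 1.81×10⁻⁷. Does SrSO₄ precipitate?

No

After mixing, V = 472 mL + 160 mL = 632 mL.
[Sr²⁺] = (9.89×10⁻⁵)(472)/632 = 7.39×10⁻⁵ mol L⁻¹
[SO₄²⁻] = (2.23×10⁻⁵)(160)/632 = 5.65×10⁻⁶ mol L⁻¹
Q = [Sr²⁺][SO₄²⁻] = 4.17×10⁻¹⁰
Since Q (4.17×10⁻¹⁰) is less than Ksp (1.81×10⁻⁷), no SrSO₄ precipitates.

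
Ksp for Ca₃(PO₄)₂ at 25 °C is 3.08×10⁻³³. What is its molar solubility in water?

Ca₃(PO₄)₂(s) ⇌ 3 Ca²⁺(aq) + 2 PO₄³⁻(aq)
For each mole of Ca₃(PO₄)₂ that dissolves per liter, [Ca²⁺] = 3s and [PO₄³⁻] = 2s; let s denote this solubility.
Ksp = [Ca²⁺]^3[PO₄³⁻]^2 = (3s)^3 · (2s)^2 = 108s^5
108s^5 = 3.08×10⁻³³  ⇒  s^5 = 2.85×10⁻³⁵
s = (2.85×10⁻³⁵)^(1/5) = 1.23×10⁻⁷ mol/L

1.23×10⁻⁷ M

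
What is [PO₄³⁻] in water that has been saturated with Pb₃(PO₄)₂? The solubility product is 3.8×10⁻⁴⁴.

Pb₃(PO₄)₂(s) ⇌ 3 Pb²⁺(aq) + 2 PO₄³⁻(aq)
For each mole of Pb₃(PO₄)₂ that dissolves per liter, [Pb²⁺] = 3s and [PO₄³⁻] = 2s; let s denote this solubility.
Ksp = [Pb²⁺]^3[PO₄³⁻]^2 = (3s)^3 · (2s)^2 = 108s^5 = 3.8×10⁻⁴⁴
s = 8.1×10⁻¹⁰ M
[PO₄³⁻] = 2s = 1.6×10⁻⁹ M

1.6×10⁻⁹ M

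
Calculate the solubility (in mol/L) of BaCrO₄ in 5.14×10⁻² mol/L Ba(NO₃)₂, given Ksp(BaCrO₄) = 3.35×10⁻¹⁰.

6.52×10⁻⁹ M

BaCrO₄(s) ⇌ Ba²⁺(aq) + CrO₄²⁻(aq)
Let s be the solubility of BaCrO₄ here. The common ion gives [Ba²⁺] ≈ 5.14×10⁻² mol/L, and [CrO₄²⁻] = s.
Ksp = [Ba²⁺][CrO₄²⁻] = (5.14×10⁻²)s
s = 3.35×10⁻¹⁰ / (5.14×10⁻²) = 6.52×10⁻⁹
s = 6.52×10⁻⁹ mol/L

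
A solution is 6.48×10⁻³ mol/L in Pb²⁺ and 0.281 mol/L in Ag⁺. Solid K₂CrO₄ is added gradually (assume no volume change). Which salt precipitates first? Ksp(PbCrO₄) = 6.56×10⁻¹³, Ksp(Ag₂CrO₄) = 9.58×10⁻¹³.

Ag₂CrO₄

Each salt precipitates once Q = Ksp for that salt.
For PbCrO₄: [CrO₄²⁻] = (Ksp/[Pb²⁺]) = 1.01×10⁻¹⁰ mol/L
For Ag₂CrO₄: [CrO₄²⁻] = (Ksp/[Ag⁺]^2) = 1.21×10⁻¹¹ mol/L
The smaller threshold [CrO₄²⁻] is reached first, so Ag₂CrO₄ precipitates first.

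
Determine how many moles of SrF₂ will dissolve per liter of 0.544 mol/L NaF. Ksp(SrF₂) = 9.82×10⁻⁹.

SrF₂(s) ⇌ Sr²⁺(aq) + 2 F⁻(aq)
Let s be the solubility of SrF₂ here. The common ion gives [F⁻] ≈ 0.544 mol/L, and [Sr²⁺] = s.
Ksp = [Sr²⁺][F⁻]^2 = s(0.544)^2
s = 9.82×10⁻⁹ / (0.544)^2 = 3.32×10⁻⁸
s = 3.32×10⁻⁸ mol/L

3.32×10⁻⁸ M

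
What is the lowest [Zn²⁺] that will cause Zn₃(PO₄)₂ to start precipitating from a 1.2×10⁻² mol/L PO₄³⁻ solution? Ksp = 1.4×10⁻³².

Each salt precipitates once Q = Ksp for that salt.
Zn₃(PO₄)₂(s) ⇌ 3 Zn²⁺(aq) + 2 PO₄³⁻(aq)
Ksp = [Zn²⁺]^3[PO₄³⁻]^2 = [Zn²⁺]^3(1.2×10⁻²)^2
[Zn²⁺]^3 = 1.4×10⁻³² / (1.2×10⁻²)^2 = 9.7×10⁻²⁹
[Zn²⁺] = 4.6×10⁻¹⁰ mol/L

4.6×10⁻¹⁰ M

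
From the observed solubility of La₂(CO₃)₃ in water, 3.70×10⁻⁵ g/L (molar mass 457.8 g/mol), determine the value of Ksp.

Ksp = 3.72×10⁻³⁴

Molar solubility s = (3.70×10⁻⁵ g/L) / (457.8 g/mol) = 8.0821×10⁻⁸ mol/L
La₂(CO₃)₃(s) ⇌ 2 La³⁺(aq) + 3 CO₃²⁻(aq)
For each mole of La₂(CO₃)₃ that dissolves per liter, [La³⁺] = 2s and [CO₃²⁻] = 3s; let s denote this solubility.
Ksp = [La³⁺]^2[CO₃²⁻]^3 = (2s)^2 · (3s)^3 = 108s^5
Ksp = 108 × (8.0821×10⁻⁸)^5 = 3.72×10⁻³⁴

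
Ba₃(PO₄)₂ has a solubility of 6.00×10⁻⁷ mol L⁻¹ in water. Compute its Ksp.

Ba₃(PO₄)₂(s) ⇌ 3 Ba²⁺(aq) + 2 PO₄³⁻(aq)
If s mol/L of Ba₃(PO₄)₂ dissolves, [Ba²⁺] = 3s and [PO₄³⁻] = 2s.
Ksp = [Ba²⁺]^3[PO₄³⁻]^2 = (3s)^3 · (2s)^2 = 108s^5
Ksp = 108 × (6.00×10⁻⁷)^5 = 8.40×10⁻³⁰

Ksp = 8.40×10⁻³⁰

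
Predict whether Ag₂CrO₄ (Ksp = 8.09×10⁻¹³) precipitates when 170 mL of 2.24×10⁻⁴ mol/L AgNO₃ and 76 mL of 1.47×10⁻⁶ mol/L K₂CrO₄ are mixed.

Total volume after mixing = 170 + 76 = 246 mL.
[Ag⁺] = (2.24×10⁻⁴)(170)/246 = 1.55×10⁻⁴ mol/L
[CrO₄²⁻] = (1.47×10⁻⁶)(76)/246 = 4.54×10⁻⁷ mol/L
Q = [Ag⁺]^2[CrO₄²⁻] = 1.09×10⁻¹⁴
Q < Ksp (1.09×10⁻¹⁴ vs 8.09×10⁻¹³); the solution remains unsaturated and no precipitate forms.

No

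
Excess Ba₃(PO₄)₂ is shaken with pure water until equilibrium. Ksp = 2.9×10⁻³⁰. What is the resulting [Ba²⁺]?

Ba₃(PO₄)₂(s) ⇌ 3 Ba²⁺(aq) + 2 PO₄³⁻(aq)
Call the molar solubility s, so that [Ba²⁺] = 3s and [PO₄³⁻] = 2s.
Ksp = [Ba²⁺]^3[PO₄³⁻]^2 = (3s)^3 · (2s)^2 = 108s^5 = 2.9×10⁻³⁰
s = 4.9×10⁻⁷ M
[Ba²⁺] = 3s = 1.5×10⁻⁶ M

1.5×10⁻⁶ M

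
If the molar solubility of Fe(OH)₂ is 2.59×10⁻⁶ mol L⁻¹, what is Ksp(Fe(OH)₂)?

Fe(OH)₂(s) ⇌ Fe²⁺(aq) + 2 OH⁻(aq)
Let s be the molar solubility. Then [Fe²⁺] = s and [OH⁻] = 2s.
Ksp = [Fe²⁺][OH⁻]^2 = s · (2s)^2 = 4s^3
Ksp = 4 × (2.59×10⁻⁶)^3 = 6.95×10⁻¹⁷

Ksp = 6.95×10⁻¹⁷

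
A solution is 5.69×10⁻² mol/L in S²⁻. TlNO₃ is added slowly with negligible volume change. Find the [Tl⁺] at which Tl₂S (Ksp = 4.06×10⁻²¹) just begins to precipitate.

2.67×10⁻¹⁰ M

A salt starts to precipitate once the ion product Q reaches its Ksp.
Tl₂S(s) ⇌ 2 Tl⁺(aq) + S²⁻(aq)
Ksp = [Tl⁺]^2[S²⁻] = [Tl⁺]^2(5.69×10⁻²)
[Tl⁺]^2 = 4.06×10⁻²¹ / (5.69×10⁻²) = 7.14×10⁻²⁰
[Tl⁺] = 2.67×10⁻¹⁰ mol/L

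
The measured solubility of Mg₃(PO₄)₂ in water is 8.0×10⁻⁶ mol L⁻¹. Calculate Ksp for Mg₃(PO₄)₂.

Ksp = 3.5×10⁻²⁴

Mg₃(PO₄)₂(s) ⇌ 3 Mg²⁺(aq) + 2 PO₄³⁻(aq)
Call the molar solubility s, so that [Mg²⁺] = 3s and [PO₄³⁻] = 2s.
Ksp = [Mg²⁺]^3[PO₄³⁻]^2 = (3s)^3 · (2s)^2 = 108s^5
Ksp = 108 × (8.0×10⁻⁶)^5 = 3.5×10⁻²⁴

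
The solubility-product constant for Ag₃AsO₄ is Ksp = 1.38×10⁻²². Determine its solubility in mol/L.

1.50×10⁻⁶ M

Ag₃AsO₄(s) ⇌ 3 Ag⁺(aq) + AsO₄³⁻(aq)
With molar solubility s: [Ag⁺] = 3s, [AsO₄³⁻] = s.
Ksp = [Ag⁺]^3[AsO₄³⁻] = (3s)^3 · s = 27s^4
27s^4 = 1.38×10⁻²²  ⇒  s^4 = 5.11×10⁻²⁴
s = 1.50×10⁻⁶ M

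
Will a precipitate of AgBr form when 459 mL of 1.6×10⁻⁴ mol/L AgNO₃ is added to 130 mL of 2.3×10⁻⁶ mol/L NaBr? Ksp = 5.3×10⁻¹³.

After mixing, V = 459 mL + 130 mL = 589 mL.
[Ag⁺] = (1.6×10⁻⁴)(459)/589 = 1.2×10⁻⁴ mol/L
[Br⁻] = (2.3×10⁻⁶)(130)/589 = 5.1×10⁻⁷ mol/L
Q = [Ag⁺][Br⁻] = 6.3×10⁻¹¹
Because Q > Ksp (6.3×10⁻¹¹ vs 5.3×10⁻¹³), a precipitate of AgBr forms.

Yes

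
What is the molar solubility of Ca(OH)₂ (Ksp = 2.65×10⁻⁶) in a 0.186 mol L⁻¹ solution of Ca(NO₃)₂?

1.89×10⁻³ M

Ca(OH)₂(s) ⇌ Ca²⁺(aq) + 2 OH⁻(aq)
Let s be the solubility of Ca(OH)₂ here. The common ion gives [Ca²⁺] ≈ 0.186 mol L⁻¹, and [OH⁻] = 2s.
Ksp = [Ca²⁺][OH⁻]^2 = (0.186)(2s)^2
(2s)^2 = 2.65×10⁻⁶ / (0.186) = 1.42×10⁻⁵
s = 1.89×10⁻³ mol L⁻¹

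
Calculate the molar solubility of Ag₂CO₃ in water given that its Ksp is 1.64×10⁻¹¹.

1.60×10⁻⁴ M

Ag₂CO₃(s) ⇌ 2 Ag⁺(aq) + CO₃²⁻(aq)
Call the molar solubility s, so that [Ag⁺] = 2s and [CO₃²⁻] = s.
Ksp = [Ag⁺]^2[CO₃²⁻] = (2s)^2 · s = 4s^3
4s^3 = 1.64×10⁻¹¹  ⇒  s^3 = 4.10×10⁻¹²
s = (4.10×10⁻¹²)^(1/3) = 1.60×10⁻⁴ mol/L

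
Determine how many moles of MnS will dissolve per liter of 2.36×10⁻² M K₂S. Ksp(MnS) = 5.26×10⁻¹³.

MnS(s) ⇌ Mn²⁺(aq) + S²⁻(aq)
S²⁻ is already present at 2.36×10⁻² M. If s mol/L of MnS dissolves, [Mn²⁺] = s while [S²⁻] ≈ 2.36×10⁻² M.
Ksp = [Mn²⁺][S²⁻] = s(2.36×10⁻²)
s = 5.26×10⁻¹³ / (2.36×10⁻²) = 2.23×10⁻¹¹
s = 2.23×10⁻¹¹ M

2.23×10⁻¹¹ M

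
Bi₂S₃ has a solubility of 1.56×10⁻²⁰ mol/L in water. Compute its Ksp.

Bi₂S₃(s) ⇌ 2 Bi³⁺(aq) + 3 S²⁻(aq)
If s mol/L of Bi₂S₃ dissolves, [Bi³⁺] = 2s and [S²⁻] = 3s.
Ksp = [Bi³⁺]^2[S²⁻]^3 = (2s)^2 · (3s)^3 = 108s^5
Ksp = 108 × (1.56×10⁻²⁰)^5 = 9.98×10⁻⁹⁸

Ksp = 9.98×10⁻⁹⁸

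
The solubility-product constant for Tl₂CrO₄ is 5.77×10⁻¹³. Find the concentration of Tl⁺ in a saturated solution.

1.05×10⁻⁴ M

Tl₂CrO₄(s) ⇌ 2 Tl⁺(aq) + CrO₄²⁻(aq)
Call the molar solubility s, so that [Tl⁺] = 2s and [CrO₄²⁻] = s.
Ksp = [Tl⁺]^2[CrO₄²⁻] = (2s)^2 · s = 4s^3 = 5.77×10⁻¹³
s = 5.24×10⁻⁵ mol/L
[Tl⁺] = 2s = 1.05×10⁻⁴ mol/L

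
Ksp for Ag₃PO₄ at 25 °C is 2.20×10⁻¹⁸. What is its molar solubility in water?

1.69×10⁻⁵ M

Ag₃PO₄(s) ⇌ 3 Ag⁺(aq) + PO₄³⁻(aq)
With molar solubility s: [Ag⁺] = 3s, [PO₄³⁻] = s.
Ksp = [Ag⁺]^3[PO₄³⁻] = (3s)^3 · s = 27s^4
27s^4 = 2.20×10⁻¹⁸  ⇒  s^4 = 8.15×10⁻²⁰
s = (8.15×10⁻²⁰)^(1/4) = 1.69×10⁻⁵ M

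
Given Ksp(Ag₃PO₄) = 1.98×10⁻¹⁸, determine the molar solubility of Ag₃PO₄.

Ag₃PO₄(s) ⇌ 3 Ag⁺(aq) + PO₄³⁻(aq)
If s mol/L of Ag₃PO₄ dissolves, [Ag⁺] = 3s and [PO₄³⁻] = s.
Ksp = [Ag⁺]^3[PO₄³⁻] = (3s)^3 · s = 27s^4
27s^4 = 1.98×10⁻¹⁸  ⇒  s^4 = 7.33×10⁻²⁰
s = 1.65×10⁻⁵ mol L⁻¹

1.65×10⁻⁵ M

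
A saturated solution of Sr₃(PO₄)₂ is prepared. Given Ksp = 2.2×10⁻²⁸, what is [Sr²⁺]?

3.5×10⁻⁶ M

Sr₃(PO₄)₂(s) ⇌ 3 Sr²⁺(aq) + 2 PO₄³⁻(aq)
With molar solubility s: [Sr²⁺] = 3s, [PO₄³⁻] = 2s.
Ksp = [Sr²⁺]^3[PO₄³⁻]^2 = (3s)^3 · (2s)^2 = 108s^5 = 2.2×10⁻²⁸
s = 1.2×10⁻⁶ mol/L
[Sr²⁺] = 3s = 3.5×10⁻⁶ mol/L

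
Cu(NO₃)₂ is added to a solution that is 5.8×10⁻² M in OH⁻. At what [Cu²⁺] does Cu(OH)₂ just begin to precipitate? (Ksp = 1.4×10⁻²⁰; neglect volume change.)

4.2×10⁻¹⁸ M

A salt starts to precipitate once the ion product Q reaches its Ksp.
Cu(OH)₂(s) ⇌ Cu²⁺(aq) + 2 OH⁻(aq)
Ksp = [Cu²⁺][OH⁻]^2 = [Cu²⁺](5.8×10⁻²)^2
[Cu²⁺] = 1.4×10⁻²⁰ / (5.8×10⁻²)^2 = 4.2×10⁻¹⁸
[Cu²⁺] = 4.2×10⁻¹⁸ M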